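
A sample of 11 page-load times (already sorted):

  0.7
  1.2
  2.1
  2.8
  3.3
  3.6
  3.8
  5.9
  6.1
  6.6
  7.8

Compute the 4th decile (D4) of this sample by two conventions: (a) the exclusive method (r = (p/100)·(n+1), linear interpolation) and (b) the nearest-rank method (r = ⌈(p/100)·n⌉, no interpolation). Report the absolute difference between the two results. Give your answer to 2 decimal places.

0.10

n = 11.
(a) r = 4.8; between ranks 4 (2.8) and 5 (3.3): 3.2.
(b) the nearest-rank method: rank 5 → 3.3.
|3.2 − 3.3| = 0.1.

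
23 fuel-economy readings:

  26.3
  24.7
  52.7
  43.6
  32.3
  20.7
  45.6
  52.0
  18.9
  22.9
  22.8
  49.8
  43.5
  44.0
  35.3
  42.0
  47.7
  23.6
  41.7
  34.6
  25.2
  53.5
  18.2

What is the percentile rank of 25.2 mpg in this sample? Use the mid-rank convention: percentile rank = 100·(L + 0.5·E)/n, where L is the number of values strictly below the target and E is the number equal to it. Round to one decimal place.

32.6

Sorted: 18.2, 18.9, 20.7, 22.8, 22.9, 23.6, 24.7, 25.2, 26.3, 32.3, 34.6, 35.3, 41.7, 42.0, 43.5, 43.6, 44.0, 45.6, 47.7, 49.8, 52.0, 52.7, 53.5.
Count below 25.2: L = 7; count equal: E = 1; n = 23.
Percentile rank = 100·(7 + 0.5·1)/23 = 100·7.5/23 = 32.61.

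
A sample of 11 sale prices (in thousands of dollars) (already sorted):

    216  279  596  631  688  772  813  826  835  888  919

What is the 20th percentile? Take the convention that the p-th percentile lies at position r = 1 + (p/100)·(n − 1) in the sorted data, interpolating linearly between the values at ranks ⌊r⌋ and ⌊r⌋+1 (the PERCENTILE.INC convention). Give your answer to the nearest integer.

n = 11.
r = 1 + (20/100)·(11 − 1) = 1 + 2 = 3.
r is an integer, so P20 is the value at rank 3: 596.

596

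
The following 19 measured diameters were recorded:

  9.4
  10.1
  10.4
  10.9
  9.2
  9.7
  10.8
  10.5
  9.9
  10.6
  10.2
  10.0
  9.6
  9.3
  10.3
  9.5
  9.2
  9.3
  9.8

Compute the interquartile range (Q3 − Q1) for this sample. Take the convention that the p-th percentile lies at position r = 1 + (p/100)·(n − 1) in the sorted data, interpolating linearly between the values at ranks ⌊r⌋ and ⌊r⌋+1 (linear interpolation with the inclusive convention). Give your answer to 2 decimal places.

Sorted: 9.2, 9.2, 9.3, 9.3, 9.4, 9.5, 9.6, 9.7, 9.8, 9.9, 10.0, 10.1, 10.2, 10.3, 10.4, 10.5, 10.6, 10.8, 10.9.
n = 19.
P25: r = 5.5; ranks 5–6 are 9.4, 9.5; interpolating gives 9.45.
P75: r = 14.5; ranks 14–15 are 10.3, 10.4; interpolating gives 10.35.
Difference: 10.35 − 9.45 = 0.9.

0.90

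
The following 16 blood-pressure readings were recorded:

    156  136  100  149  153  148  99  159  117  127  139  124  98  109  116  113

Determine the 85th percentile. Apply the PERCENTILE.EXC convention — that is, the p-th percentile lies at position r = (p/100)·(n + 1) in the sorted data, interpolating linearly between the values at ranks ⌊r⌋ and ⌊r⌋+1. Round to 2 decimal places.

Sorted: 98, 99, 100, 109, 113, 116, 117, 124, 127, 136, 139, 148, 149, 153, 156, 159.
n = 16.
r = (85/100)·(16 + 1) = 14.45.
Rank 14 is 153 and rank 15 is 156.
Interpolate: 153 + 0.45·(156 − 153) = 153 + 0.45·3 = 154.35.

154.35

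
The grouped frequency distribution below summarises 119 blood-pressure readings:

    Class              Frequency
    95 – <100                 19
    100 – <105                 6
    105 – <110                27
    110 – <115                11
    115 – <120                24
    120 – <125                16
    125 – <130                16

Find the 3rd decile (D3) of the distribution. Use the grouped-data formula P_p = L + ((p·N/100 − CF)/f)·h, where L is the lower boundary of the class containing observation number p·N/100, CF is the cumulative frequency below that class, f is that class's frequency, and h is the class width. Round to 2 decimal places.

N = 119; target position k = 30/100 · 119 = 35.7.
Cumulative frequencies: 19, 25, 52, 63, 87, 103, 119.
Observation 35.7 falls in the class 105 – <110.
L = 105, CF = 25, f = 27, h = 5.
P30 = 105 + ((35.7 − 25)/27)·5 = 105 + 1.98148 = 106.981.

106.98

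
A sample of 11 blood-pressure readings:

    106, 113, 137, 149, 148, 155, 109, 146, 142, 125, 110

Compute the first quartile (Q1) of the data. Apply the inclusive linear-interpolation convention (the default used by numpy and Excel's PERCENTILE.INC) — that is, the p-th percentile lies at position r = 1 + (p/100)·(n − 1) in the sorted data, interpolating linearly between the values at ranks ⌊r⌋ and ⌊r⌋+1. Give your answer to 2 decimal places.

111.50

Sorted: 106, 109, 110, 113, 125, 137, 142, 146, 148, 149, 155.
n = 11.
r = 1 + (25/100)·(11 − 1) = 1 + 2.5 = 3.5.
Rank 3 is 110 and rank 4 is 113.
Interpolate: 110 + 0.5·(113 − 110) = 110 + 0.5·3 = 111.5.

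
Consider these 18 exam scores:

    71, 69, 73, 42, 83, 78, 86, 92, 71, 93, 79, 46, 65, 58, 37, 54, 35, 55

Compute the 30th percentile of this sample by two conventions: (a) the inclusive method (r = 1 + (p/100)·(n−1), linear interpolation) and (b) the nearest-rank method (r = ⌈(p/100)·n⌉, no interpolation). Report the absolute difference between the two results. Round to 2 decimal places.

0.30

Sorted: 35, 37, 42, 46, 54, 55, 58, 65, 69, 71, 71, 73, 78, 79, 83, 86, 92, 93.
n = 18.
(a) r = 6.1; between ranks 6 (55) and 7 (58): 55.3.
(b) the nearest-rank method: rank 6 → 55.
|55.3 − 55| = 0.3.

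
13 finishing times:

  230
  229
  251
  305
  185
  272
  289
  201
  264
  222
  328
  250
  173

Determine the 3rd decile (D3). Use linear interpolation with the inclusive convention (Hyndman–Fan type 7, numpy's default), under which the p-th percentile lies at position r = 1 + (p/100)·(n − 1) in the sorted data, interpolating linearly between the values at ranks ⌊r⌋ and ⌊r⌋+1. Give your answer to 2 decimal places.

226.20

Sorted: 173, 185, 201, 222, 229, 230, 250, 251, 264, 272, 289, 305, 328.
n = 13.
r = 1 + (30/100)·(13 − 1) = 1 + 3.6 = 4.6.
Rank 4 is 222 and rank 5 is 229.
Interpolate: 222 + 0.6·(229 − 222) = 222 + 0.6·7 = 226.2.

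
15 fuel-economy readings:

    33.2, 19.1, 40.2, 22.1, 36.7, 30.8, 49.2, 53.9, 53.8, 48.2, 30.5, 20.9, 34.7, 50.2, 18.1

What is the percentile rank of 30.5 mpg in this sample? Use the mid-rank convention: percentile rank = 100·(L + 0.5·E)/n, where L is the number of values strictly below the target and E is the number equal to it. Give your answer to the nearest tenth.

Sorted: 18.1, 19.1, 20.9, 22.1, 30.5, 30.8, 33.2, 34.7, 36.7, 40.2, 48.2, 49.2, 50.2, 53.8, 53.9.
Count below 30.5: L = 4; count equal: E = 1; n = 15.
Percentile rank = 100·(4 + 0.5·1)/15 = 100·4.5/15 = 30.

30.0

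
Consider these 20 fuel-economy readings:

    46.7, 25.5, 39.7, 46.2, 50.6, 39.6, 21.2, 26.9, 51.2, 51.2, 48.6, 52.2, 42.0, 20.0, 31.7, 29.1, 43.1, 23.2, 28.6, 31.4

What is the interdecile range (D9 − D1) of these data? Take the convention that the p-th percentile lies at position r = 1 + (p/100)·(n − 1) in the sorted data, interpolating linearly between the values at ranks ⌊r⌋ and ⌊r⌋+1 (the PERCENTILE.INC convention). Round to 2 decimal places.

28.20

Sorted: 20.0, 21.2, 23.2, 25.5, 26.9, 28.6, 29.1, 31.4, 31.7, 39.6, 39.7, 42.0, 43.1, 46.2, 46.7, 48.6, 50.6, 51.2, 51.2, 52.2.
n = 20.
P10: r = 2.9; ranks 2–3 are 21.2, 23.2; interpolating gives 23.
P90: r = 18.1; ranks 18–19 are 51.2, 51.2; interpolating gives 51.2.
Difference: 51.2 − 23 = 28.2.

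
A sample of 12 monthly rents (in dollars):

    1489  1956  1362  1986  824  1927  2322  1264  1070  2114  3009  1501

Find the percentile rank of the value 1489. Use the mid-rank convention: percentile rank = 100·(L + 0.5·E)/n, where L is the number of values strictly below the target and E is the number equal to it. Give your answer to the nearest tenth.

Sorted: 824, 1070, 1264, 1362, 1489, 1501, 1927, 1956, 1986, 2114, 2322, 3009.
Count below 1489: L = 4; count equal: E = 1; n = 12.
Percentile rank = 100·(4 + 0.5·1)/12 = 100·4.5/12 = 37.5.

37.5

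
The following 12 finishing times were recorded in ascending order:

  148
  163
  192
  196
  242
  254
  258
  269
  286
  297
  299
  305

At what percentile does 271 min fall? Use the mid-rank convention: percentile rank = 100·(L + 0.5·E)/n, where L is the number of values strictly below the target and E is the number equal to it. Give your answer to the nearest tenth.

Count below 271: L = 8; count equal: E = 0; n = 12.
Percentile rank = 100·(8 + 0.5·0)/12 = 100·8/12 = 66.67.

66.7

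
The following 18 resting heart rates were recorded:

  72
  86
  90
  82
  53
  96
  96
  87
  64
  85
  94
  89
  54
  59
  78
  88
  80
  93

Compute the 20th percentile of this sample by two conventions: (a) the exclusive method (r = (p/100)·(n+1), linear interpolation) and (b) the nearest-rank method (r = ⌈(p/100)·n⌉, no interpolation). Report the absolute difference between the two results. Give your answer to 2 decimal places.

Sorted: 53, 54, 59, 64, 72, 78, 80, 82, 85, 86, 87, 88, 89, 90, 93, 94, 96, 96.
n = 18.
(a) r = 3.8; between ranks 3 (59) and 4 (64): 63.
(b) the nearest-rank method: rank 4 → 64.
|63 − 64| = 1.

1.00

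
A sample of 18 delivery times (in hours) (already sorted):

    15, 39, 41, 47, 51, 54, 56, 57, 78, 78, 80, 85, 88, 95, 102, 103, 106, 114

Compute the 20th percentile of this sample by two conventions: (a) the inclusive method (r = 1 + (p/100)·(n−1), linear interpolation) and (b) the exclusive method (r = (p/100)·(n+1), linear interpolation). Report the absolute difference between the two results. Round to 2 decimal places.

2.80

n = 18.
(a) r = 4.4; between ranks 4 (47) and 5 (51): 48.6.
(b) r = 3.8; between ranks 3 (41) and 4 (47): 45.8.
|48.6 − 45.8| = 2.8.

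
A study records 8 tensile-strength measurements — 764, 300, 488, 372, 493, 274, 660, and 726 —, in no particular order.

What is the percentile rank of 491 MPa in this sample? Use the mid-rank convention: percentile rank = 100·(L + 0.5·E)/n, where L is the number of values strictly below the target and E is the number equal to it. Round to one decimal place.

50.0

Sorted: 274, 300, 372, 488, 493, 660, 726, 764.
Count below 491: L = 4; count equal: E = 0; n = 8.
Percentile rank = 100·(4 + 0.5·0)/8 = 100·4/8 = 50.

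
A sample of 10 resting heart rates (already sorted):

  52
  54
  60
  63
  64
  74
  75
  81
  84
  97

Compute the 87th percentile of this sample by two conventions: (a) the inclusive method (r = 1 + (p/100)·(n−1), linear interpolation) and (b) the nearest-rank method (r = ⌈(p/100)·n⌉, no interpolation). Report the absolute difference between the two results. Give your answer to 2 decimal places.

n = 10.
(a) r = 8.83; between ranks 8 (81) and 9 (84): 83.49.
(b) the nearest-rank method: rank 9 → 84.
|83.49 − 84| = 0.51.

0.51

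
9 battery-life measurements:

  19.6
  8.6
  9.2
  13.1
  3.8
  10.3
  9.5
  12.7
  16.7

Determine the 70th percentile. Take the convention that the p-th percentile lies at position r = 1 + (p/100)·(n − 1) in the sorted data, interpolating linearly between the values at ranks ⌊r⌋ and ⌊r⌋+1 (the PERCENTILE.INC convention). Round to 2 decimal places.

12.94

Sorted: 3.8, 8.6, 9.2, 9.5, 10.3, 12.7, 13.1, 16.7, 19.6.
n = 9.
r = 1 + (70/100)·(9 − 1) = 1 + 5.6 = 6.6.
Rank 6 is 12.7 and rank 7 is 13.1.
Interpolate: 12.7 + 0.6·(13.1 − 12.7) = 12.7 + 0.6·0.4 = 12.94.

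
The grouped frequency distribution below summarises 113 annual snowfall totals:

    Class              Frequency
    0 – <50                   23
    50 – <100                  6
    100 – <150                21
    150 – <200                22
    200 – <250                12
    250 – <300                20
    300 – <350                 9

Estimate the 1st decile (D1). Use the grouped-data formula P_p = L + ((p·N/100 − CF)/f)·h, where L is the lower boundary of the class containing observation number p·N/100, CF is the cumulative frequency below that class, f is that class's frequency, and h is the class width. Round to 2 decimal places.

N = 113; target position k = 10/100 · 113 = 11.3.
Cumulative frequencies: 23, 29, 50, 72, 84, 104, 113.
Observation 11.3 falls in the class 0 – <50.
L = 0, CF = 0, f = 23, h = 50.
P10 = 0 + ((11.3 − 0)/23)·50 = 0 + 24.5652 = 24.5652.

24.57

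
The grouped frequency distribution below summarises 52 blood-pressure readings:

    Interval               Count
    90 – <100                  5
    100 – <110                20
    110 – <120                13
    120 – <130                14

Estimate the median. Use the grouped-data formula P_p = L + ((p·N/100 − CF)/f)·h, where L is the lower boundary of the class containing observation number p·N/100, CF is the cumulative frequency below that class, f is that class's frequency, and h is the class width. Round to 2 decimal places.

110.77

N = 52; target position k = 50/100 · 52 = 26.
Cumulative frequencies: 5, 25, 38, 52.
Observation 26 falls in the class 110 – <120.
L = 110, CF = 25, f = 13, h = 10.
P50 = 110 + ((26 − 25)/13)·10 = 110 + 0.769231 = 110.769.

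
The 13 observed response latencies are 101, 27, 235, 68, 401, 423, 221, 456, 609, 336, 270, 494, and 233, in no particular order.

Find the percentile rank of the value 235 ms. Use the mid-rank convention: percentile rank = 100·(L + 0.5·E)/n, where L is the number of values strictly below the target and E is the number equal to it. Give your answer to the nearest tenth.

Sorted: 27, 68, 101, 221, 233, 235, 270, 336, 401, 423, 456, 494, 609.
Count below 235: L = 5; count equal: E = 1; n = 13.
Percentile rank = 100·(5 + 0.5·1)/13 = 100·5.5/13 = 42.31.

42.3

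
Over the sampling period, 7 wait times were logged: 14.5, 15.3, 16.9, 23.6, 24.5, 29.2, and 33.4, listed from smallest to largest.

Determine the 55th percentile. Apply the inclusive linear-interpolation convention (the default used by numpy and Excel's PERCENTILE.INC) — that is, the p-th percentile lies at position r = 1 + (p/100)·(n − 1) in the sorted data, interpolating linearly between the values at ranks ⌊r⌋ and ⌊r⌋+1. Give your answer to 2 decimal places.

n = 7.
r = 1 + (55/100)·(7 − 1) = 1 + 3.3 = 4.3.
Rank 4 is 23.6 and rank 5 is 24.5.
Interpolate: 23.6 + 0.3·(24.5 − 23.6) = 23.6 + 0.3·0.9 = 23.87.

23.87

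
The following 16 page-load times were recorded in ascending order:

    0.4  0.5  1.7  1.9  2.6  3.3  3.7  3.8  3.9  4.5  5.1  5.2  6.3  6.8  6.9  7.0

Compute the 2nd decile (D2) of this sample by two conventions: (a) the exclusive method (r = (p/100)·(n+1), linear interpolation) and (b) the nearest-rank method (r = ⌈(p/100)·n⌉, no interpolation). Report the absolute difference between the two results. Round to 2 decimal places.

0.12

n = 16.
(a) r = 3.4; between ranks 3 (1.7) and 4 (1.9): 1.78.
(b) the nearest-rank method: rank 4 → 1.9.
|1.78 − 1.9| = 0.12.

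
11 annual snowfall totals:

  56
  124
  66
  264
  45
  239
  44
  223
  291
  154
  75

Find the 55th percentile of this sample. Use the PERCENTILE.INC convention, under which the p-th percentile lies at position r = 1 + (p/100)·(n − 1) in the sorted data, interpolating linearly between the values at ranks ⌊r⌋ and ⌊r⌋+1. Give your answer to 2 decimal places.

139.00

Sorted: 44, 45, 56, 66, 75, 124, 154, 223, 239, 264, 291.
n = 11.
r = 1 + (55/100)·(11 − 1) = 1 + 5.5 = 6.5.
Rank 6 is 124 and rank 7 is 154.
Interpolate: 124 + 0.5·(154 − 124) = 124 + 0.5·30 = 139.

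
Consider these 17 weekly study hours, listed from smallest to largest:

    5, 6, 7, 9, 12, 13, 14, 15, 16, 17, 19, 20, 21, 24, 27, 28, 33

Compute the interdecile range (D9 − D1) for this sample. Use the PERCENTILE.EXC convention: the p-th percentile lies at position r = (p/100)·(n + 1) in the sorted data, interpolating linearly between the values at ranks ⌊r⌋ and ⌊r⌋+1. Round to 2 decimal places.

23.20

n = 17.
P10: r = 1.8; ranks 1–2 are 5, 6; interpolating gives 5.8.
P90: r = 16.2; ranks 16–17 are 28, 33; interpolating gives 29.
Difference: 29 − 5.8 = 23.2.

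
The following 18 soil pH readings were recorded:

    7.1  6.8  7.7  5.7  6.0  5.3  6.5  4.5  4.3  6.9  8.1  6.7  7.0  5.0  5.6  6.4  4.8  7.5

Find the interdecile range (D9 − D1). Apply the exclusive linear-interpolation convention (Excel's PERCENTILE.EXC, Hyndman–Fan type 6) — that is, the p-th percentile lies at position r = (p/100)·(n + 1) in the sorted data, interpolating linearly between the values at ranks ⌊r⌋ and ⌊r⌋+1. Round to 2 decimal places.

Sorted: 4.3, 4.5, 4.8, 5.0, 5.3, 5.6, 5.7, 6.0, 6.4, 6.5, 6.7, 6.8, 6.9, 7.0, 7.1, 7.5, 7.7, 8.1.
n = 18.
P10: r = 1.9; ranks 1–2 are 4.3, 4.5; interpolating gives 4.48.
P90: r = 17.1; ranks 17–18 are 7.7, 8.1; interpolating gives 7.74.
Difference: 7.74 − 4.48 = 3.26.

3.26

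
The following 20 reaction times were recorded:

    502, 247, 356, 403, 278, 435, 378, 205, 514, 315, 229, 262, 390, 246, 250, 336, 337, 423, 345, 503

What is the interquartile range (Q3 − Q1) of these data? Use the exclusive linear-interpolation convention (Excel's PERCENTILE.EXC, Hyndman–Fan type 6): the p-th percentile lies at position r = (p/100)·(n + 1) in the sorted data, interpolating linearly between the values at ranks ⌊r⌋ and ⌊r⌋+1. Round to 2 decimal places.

Sorted: 205, 229, 246, 247, 250, 262, 278, 315, 336, 337, 345, 356, 378, 390, 403, 423, 435, 502, 503, 514.
n = 20.
P25: r = 5.25; ranks 5–6 are 250, 262; interpolating gives 253.
P75: r = 15.75; ranks 15–16 are 403, 423; interpolating gives 418.
Difference: 418 − 253 = 165.

165.00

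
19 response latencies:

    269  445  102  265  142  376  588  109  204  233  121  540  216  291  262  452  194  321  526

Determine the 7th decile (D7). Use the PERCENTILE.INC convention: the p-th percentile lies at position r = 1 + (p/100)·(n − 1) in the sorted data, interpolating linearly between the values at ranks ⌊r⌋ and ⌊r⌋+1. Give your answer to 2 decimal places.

Sorted: 102, 109, 121, 142, 194, 204, 216, 233, 262, 265, 269, 291, 321, 376, 445, 452, 526, 540, 588.
n = 19.
r = 1 + (70/100)·(19 − 1) = 1 + 12.6 = 13.6.
Rank 13 is 321 and rank 14 is 376.
Interpolate: 321 + 0.6·(376 − 321) = 321 + 0.6·55 = 354.

354.00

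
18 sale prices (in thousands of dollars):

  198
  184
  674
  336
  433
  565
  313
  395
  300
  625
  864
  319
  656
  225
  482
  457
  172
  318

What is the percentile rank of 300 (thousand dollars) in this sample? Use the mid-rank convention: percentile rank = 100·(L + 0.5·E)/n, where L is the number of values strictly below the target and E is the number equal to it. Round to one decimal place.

Sorted: 172, 184, 198, 225, 300, 313, 318, 319, 336, 395, 433, 457, 482, 565, 625, 656, 674, 864.
Count below 300: L = 4; count equal: E = 1; n = 18.
Percentile rank = 100·(4 + 0.5·1)/18 = 100·4.5/18 = 25.

25.0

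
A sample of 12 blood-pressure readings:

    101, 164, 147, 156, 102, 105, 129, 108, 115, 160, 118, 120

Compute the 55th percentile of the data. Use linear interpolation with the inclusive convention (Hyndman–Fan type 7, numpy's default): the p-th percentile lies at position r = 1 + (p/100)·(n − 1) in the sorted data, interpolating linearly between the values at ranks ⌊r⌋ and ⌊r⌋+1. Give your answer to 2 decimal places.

Sorted: 101, 102, 105, 108, 115, 118, 120, 129, 147, 156, 160, 164.
n = 12.
r = 1 + (55/100)·(12 − 1) = 1 + 6.05 = 7.05.
Rank 7 is 120 and rank 8 is 129.
Interpolate: 120 + 0.05·(129 − 120) = 120 + 0.05·9 = 120.45.

120.45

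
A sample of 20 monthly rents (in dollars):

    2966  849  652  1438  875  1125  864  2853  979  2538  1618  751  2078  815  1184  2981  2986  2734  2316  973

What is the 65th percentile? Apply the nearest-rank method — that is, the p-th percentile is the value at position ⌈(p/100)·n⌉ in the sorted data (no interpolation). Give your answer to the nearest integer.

2078

Sorted: 652, 751, 815, 849, 864, 875, 973, 979, 1125, 1184, 1438, 1618, 2078, 2316, 2538, 2734, 2853, 2966, 2981, 2986.
n = 20.
Position = ⌈65/100 · 20⌉ = ⌈13⌉ = 13.
The value at rank 13 is 2078.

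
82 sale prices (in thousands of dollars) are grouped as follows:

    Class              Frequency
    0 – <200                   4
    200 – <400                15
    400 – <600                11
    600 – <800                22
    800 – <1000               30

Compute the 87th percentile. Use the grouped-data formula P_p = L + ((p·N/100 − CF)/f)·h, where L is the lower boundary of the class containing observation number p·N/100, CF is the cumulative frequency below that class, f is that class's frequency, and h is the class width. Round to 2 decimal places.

928.93

N = 82; target position k = 87/100 · 82 = 71.34.
Cumulative frequencies: 4, 19, 30, 52, 82.
Observation 71.34 falls in the class 800 – <1000.
L = 800, CF = 52, f = 30, h = 200.
P87 = 800 + ((71.34 − 52)/30)·200 = 800 + 128.933 = 928.933.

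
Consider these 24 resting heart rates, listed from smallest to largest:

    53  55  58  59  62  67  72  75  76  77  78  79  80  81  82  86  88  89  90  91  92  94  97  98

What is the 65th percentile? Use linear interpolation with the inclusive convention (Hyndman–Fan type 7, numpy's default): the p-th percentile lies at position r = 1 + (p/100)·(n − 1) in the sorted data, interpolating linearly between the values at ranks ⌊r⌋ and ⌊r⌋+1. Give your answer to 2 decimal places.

85.80

n = 24.
r = 1 + (65/100)·(24 − 1) = 1 + 14.95 = 15.95.
Rank 15 is 82 and rank 16 is 86.
Interpolate: 82 + 0.95·(86 − 82) = 82 + 0.95·4 = 85.8.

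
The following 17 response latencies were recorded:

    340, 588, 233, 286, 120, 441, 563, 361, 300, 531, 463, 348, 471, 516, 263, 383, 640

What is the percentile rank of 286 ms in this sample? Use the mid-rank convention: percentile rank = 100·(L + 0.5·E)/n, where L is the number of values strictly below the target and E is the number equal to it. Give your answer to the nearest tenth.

Sorted: 120, 233, 263, 286, 300, 340, 348, 361, 383, 441, 463, 471, 516, 531, 563, 588, 640.
Count below 286: L = 3; count equal: E = 1; n = 17.
Percentile rank = 100·(3 + 0.5·1)/17 = 100·3.5/17 = 20.59.

20.6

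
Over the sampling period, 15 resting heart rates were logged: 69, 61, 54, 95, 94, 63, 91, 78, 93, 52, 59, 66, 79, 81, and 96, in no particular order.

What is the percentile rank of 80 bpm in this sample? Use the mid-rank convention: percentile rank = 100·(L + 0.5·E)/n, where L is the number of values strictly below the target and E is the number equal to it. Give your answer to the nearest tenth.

60.0

Sorted: 52, 54, 59, 61, 63, 66, 69, 78, 79, 81, 91, 93, 94, 95, 96.
Count below 80: L = 9; count equal: E = 0; n = 15.
Percentile rank = 100·(9 + 0.5·0)/15 = 100·9/15 = 60.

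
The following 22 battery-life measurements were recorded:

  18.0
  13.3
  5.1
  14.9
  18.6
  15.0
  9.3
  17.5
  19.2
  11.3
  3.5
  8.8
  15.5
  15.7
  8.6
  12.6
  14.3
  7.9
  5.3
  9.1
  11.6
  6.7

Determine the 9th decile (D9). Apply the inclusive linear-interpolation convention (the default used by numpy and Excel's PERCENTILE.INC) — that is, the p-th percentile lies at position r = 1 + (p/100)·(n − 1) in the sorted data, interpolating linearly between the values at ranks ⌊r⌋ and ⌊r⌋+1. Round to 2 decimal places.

17.95

Sorted: 3.5, 5.1, 5.3, 6.7, 7.9, 8.6, 8.8, 9.1, 9.3, 11.3, 11.6, 12.6, 13.3, 14.3, 14.9, 15.0, 15.5, 15.7, 17.5, 18.0, 18.6, 19.2.
n = 22.
r = 1 + (90/100)·(22 − 1) = 1 + 18.9 = 19.9.
Rank 19 is 17.5 and rank 20 is 18.0.
Interpolate: 17.5 + 0.9·(18.0 − 17.5) = 17.5 + 0.9·0.5 = 17.95.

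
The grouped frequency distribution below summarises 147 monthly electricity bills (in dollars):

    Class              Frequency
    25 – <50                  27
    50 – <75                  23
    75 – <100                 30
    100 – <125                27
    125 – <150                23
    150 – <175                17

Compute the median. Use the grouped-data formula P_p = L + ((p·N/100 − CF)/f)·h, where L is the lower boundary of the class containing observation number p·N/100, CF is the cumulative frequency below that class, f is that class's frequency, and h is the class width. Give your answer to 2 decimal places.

94.58

N = 147; target position k = 50/100 · 147 = 73.5.
Cumulative frequencies: 27, 50, 80, 107, 130, 147.
Observation 73.5 falls in the class 75 – <100.
L = 75, CF = 50, f = 30, h = 25.
P50 = 75 + ((73.5 − 50)/30)·25 = 75 + 19.5833 = 94.5833.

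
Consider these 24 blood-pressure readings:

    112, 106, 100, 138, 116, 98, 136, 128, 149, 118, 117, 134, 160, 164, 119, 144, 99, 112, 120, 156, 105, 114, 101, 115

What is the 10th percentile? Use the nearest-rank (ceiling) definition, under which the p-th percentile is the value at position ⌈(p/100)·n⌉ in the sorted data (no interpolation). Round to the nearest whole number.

Sorted: 98, 99, 100, 101, 105, 106, 112, 112, 114, 115, 116, 117, 118, 119, 120, 128, 134, 136, 138, 144, 149, 156, 160, 164.
n = 24.
Position = ⌈10/100 · 24⌉ = ⌈2.4⌉ = 3.
The value at rank 3 is 100.

100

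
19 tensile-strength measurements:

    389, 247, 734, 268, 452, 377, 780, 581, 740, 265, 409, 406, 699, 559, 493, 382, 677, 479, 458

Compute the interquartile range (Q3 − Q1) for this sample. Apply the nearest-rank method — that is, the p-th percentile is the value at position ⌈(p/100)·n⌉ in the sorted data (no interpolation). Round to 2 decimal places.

Sorted: 247, 265, 268, 377, 382, 389, 406, 409, 452, 458, 479, 493, 559, 581, 677, 699, 734, 740, 780.
n = 19.
P25: rank ⌈25/100·19⌉ = 5 → 382.
P75: rank ⌈75/100·19⌉ = 15 → 677.
Difference: 677 − 382 = 295.

295.00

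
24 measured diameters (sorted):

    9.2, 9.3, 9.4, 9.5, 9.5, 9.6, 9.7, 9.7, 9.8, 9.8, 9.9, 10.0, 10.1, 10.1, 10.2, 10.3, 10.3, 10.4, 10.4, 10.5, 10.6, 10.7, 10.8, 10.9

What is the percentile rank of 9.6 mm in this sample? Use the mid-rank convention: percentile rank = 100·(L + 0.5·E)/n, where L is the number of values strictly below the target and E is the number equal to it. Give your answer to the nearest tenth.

22.9

Count below 9.6: L = 5; count equal: E = 1; n = 24.
Percentile rank = 100·(5 + 0.5·1)/24 = 100·5.5/24 = 22.92.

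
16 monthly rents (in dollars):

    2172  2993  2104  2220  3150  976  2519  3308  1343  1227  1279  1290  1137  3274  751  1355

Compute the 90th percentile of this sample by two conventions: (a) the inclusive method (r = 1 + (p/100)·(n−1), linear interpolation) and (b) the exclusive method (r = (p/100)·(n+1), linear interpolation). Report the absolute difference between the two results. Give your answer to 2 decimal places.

72.20

Sorted: 751, 976, 1137, 1227, 1279, 1290, 1343, 1355, 2104, 2172, 2220, 2519, 2993, 3150, 3274, 3308.
n = 16.
(a) r = 14.5; between ranks 14 (3150) and 15 (3274): 3212.
(b) r = 15.3; between ranks 15 (3274) and 16 (3308): 3284.2.
|3212 − 3284.2| = 72.2.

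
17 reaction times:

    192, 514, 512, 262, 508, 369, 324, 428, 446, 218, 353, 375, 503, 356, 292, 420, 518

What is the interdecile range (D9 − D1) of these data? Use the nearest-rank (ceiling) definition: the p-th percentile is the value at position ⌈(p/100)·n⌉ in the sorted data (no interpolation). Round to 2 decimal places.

Sorted: 192, 218, 262, 292, 324, 353, 356, 369, 375, 420, 428, 446, 503, 508, 512, 514, 518.
n = 17.
P10: rank ⌈10/100·17⌉ = 2 → 218.
P90: rank ⌈90/100·17⌉ = 16 → 514.
Difference: 514 − 218 = 296.

296.00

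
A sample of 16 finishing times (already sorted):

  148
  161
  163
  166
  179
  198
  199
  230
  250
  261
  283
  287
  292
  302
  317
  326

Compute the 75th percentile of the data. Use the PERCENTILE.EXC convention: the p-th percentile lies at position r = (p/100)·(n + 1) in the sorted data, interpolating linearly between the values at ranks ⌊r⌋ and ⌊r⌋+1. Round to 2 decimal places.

290.75

n = 16.
r = (75/100)·(16 + 1) = 12.75.
Rank 12 is 287 and rank 13 is 292.
Interpolate: 287 + 0.75·(292 − 287) = 287 + 0.75·5 = 290.75.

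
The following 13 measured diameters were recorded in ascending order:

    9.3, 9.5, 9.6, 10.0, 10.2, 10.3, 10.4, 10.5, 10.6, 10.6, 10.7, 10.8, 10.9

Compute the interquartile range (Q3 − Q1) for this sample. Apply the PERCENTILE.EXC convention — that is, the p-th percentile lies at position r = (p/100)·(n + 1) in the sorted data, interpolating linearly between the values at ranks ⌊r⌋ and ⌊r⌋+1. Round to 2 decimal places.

0.85

n = 13.
P25: r = 3.5; ranks 3–4 are 9.6, 10.0; interpolating gives 9.8.
P75: r = 10.5; ranks 10–11 are 10.6, 10.7; interpolating gives 10.65.
Difference: 10.65 − 9.8 = 0.85.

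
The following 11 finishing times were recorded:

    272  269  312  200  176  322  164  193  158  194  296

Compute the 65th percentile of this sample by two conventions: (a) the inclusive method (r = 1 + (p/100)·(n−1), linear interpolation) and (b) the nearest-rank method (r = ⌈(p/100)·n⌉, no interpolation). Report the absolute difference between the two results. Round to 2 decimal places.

Sorted: 158, 164, 176, 193, 194, 200, 269, 272, 296, 312, 322.
n = 11.
(a) r = 7.5; between ranks 7 (269) and 8 (272): 270.5.
(b) the nearest-rank method: rank 8 → 272.
|270.5 − 272| = 1.5.

1.50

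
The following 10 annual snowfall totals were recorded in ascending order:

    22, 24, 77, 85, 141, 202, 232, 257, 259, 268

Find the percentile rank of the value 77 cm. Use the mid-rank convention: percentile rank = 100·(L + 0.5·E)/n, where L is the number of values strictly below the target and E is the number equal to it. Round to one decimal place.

25.0

Count below 77: L = 2; count equal: E = 1; n = 10.
Percentile rank = 100·(2 + 0.5·1)/10 = 100·2.5/10 = 25.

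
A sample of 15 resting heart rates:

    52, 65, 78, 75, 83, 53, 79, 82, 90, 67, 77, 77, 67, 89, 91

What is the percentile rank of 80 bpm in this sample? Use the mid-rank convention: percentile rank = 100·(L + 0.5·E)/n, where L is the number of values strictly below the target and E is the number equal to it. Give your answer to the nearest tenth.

66.7

Sorted: 52, 53, 65, 67, 67, 75, 77, 77, 78, 79, 82, 83, 89, 90, 91.
Count below 80: L = 10; count equal: E = 0; n = 15.
Percentile rank = 100·(10 + 0.5·0)/15 = 100·10/15 = 66.67.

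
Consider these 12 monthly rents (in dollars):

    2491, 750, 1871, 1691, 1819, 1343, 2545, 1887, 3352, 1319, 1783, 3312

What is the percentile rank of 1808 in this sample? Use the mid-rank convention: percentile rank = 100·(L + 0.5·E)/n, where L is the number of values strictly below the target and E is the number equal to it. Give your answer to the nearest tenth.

41.7

Sorted: 750, 1319, 1343, 1691, 1783, 1819, 1871, 1887, 2491, 2545, 3312, 3352.
Count below 1808: L = 5; count equal: E = 0; n = 12.
Percentile rank = 100·(5 + 0.5·0)/12 = 100·5/12 = 41.67.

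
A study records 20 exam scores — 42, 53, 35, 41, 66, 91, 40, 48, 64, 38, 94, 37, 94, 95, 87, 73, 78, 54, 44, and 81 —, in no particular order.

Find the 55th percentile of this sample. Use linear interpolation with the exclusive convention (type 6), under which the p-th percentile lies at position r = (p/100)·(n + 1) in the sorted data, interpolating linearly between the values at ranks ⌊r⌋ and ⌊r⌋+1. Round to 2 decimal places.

65.10

Sorted: 35, 37, 38, 40, 41, 42, 44, 48, 53, 54, 64, 66, 73, 78, 81, 87, 91, 94, 94, 95.
n = 20.
r = (55/100)·(20 + 1) = 11.55.
Rank 11 is 64 and rank 12 is 66.
Interpolate: 64 + 0.55·(66 − 64) = 64 + 0.55·2 = 65.1.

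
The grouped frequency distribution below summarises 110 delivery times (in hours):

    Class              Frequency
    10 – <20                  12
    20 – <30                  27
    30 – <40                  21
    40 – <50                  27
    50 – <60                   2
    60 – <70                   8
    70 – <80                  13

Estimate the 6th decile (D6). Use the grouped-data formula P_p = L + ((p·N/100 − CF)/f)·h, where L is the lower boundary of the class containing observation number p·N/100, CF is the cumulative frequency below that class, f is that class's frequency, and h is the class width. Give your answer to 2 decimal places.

42.22

N = 110; target position k = 60/100 · 110 = 66.
Cumulative frequencies: 12, 39, 60, 87, 89, 97, 110.
Observation 66 falls in the class 40 – <50.
L = 40, CF = 60, f = 27, h = 10.
P60 = 40 + ((66 − 60)/27)·10 = 40 + 2.22222 = 42.2222.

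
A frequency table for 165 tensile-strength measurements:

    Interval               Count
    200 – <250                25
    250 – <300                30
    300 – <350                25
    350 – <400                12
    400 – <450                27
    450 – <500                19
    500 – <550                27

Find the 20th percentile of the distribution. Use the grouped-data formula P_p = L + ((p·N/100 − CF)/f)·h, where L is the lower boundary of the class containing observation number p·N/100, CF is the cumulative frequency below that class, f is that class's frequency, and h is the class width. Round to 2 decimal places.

263.33

N = 165; target position k = 20/100 · 165 = 33.
Cumulative frequencies: 25, 55, 80, 92, 119, 138, 165.
Observation 33 falls in the class 250 – <300.
L = 250, CF = 25, f = 30, h = 50.
P20 = 250 + ((33 − 25)/30)·50 = 250 + 13.3333 = 263.333.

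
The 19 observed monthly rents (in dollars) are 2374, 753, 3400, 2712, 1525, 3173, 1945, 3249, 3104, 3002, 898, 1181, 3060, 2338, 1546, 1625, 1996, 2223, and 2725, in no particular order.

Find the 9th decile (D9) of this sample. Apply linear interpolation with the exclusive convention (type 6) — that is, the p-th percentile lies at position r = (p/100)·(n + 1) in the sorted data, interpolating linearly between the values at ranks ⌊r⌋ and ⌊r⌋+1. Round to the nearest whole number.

Sorted: 753, 898, 1181, 1525, 1546, 1625, 1945, 1996, 2223, 2338, 2374, 2712, 2725, 3002, 3060, 3104, 3173, 3249, 3400.
n = 19.
r = (90/100)·(19 + 1) = 18.
r is an integer, so P90 is the value at rank 18: 3249.

3249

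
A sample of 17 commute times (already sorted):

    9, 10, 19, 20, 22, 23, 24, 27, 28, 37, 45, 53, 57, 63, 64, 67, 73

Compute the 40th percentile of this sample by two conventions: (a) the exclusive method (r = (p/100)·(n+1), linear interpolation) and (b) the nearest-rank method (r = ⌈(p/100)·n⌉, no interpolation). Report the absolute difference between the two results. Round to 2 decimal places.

n = 17.
(a) r = 7.2; between ranks 7 (24) and 8 (27): 24.6.
(b) the nearest-rank method: rank 7 → 24.
|24.6 − 24| = 0.6.

0.60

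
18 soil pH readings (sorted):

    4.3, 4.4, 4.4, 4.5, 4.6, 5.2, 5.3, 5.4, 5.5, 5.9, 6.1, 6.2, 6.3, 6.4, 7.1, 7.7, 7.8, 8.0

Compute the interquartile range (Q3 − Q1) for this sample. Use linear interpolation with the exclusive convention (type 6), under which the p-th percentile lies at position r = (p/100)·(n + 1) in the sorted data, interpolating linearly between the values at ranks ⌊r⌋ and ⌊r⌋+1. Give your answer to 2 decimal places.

n = 18.
P25: r = 4.75; ranks 4–5 are 4.5, 4.6; interpolating gives 4.575.
P75: r = 14.25; ranks 14–15 are 6.4, 7.1; interpolating gives 6.575.
Difference: 6.575 − 4.575 = 2.

2.00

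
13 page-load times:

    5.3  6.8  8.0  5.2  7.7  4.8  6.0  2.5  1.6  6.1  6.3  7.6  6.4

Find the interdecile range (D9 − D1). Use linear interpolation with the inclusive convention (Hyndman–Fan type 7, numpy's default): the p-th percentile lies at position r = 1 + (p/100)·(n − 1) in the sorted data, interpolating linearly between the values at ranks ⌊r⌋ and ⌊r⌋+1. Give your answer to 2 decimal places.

Sorted: 1.6, 2.5, 4.8, 5.2, 5.3, 6.0, 6.1, 6.3, 6.4, 6.8, 7.6, 7.7, 8.0.
n = 13.
P10: r = 2.2; ranks 2–3 are 2.5, 4.8; interpolating gives 2.96.
P90: r = 11.8; ranks 11–12 are 7.6, 7.7; interpolating gives 7.68.
Difference: 7.68 − 2.96 = 4.72.

4.72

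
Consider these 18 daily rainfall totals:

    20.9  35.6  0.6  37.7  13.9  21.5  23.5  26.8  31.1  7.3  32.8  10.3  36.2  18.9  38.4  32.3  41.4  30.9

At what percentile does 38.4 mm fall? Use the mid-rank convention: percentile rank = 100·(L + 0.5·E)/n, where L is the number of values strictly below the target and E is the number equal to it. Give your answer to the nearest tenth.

91.7

Sorted: 0.6, 7.3, 10.3, 13.9, 18.9, 20.9, 21.5, 23.5, 26.8, 30.9, 31.1, 32.3, 32.8, 35.6, 36.2, 37.7, 38.4, 41.4.
Count below 38.4: L = 16; count equal: E = 1; n = 18.
Percentile rank = 100·(16 + 0.5·1)/18 = 100·16.5/18 = 91.67.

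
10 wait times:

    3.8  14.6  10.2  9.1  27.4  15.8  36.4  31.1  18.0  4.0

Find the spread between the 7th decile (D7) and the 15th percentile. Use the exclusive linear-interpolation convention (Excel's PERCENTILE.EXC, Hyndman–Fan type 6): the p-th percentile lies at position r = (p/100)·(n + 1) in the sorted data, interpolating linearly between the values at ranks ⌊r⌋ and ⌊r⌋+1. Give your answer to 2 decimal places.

Sorted: 3.8, 4.0, 9.1, 10.2, 14.6, 15.8, 18.0, 27.4, 31.1, 36.4.
n = 10.
P15: r = 1.65; ranks 1–2 are 3.8, 4.0; interpolating gives 3.93.
P70: r = 7.7; ranks 7–8 are 18.0, 27.4; interpolating gives 24.58.
Difference: 24.58 − 3.93 = 20.65.

20.65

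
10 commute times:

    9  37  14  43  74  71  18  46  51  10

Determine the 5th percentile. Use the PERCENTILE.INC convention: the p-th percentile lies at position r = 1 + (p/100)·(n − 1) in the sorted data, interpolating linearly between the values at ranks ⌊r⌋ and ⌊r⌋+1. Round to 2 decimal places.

Sorted: 9, 10, 14, 18, 37, 43, 46, 51, 71, 74.
n = 10.
r = 1 + (5/100)·(10 − 1) = 1 + 0.45 = 1.45.
Rank 1 is 9 and rank 2 is 10.
Interpolate: 9 + 0.45·(10 − 9) = 9 + 0.45·1 = 9.45.

9.45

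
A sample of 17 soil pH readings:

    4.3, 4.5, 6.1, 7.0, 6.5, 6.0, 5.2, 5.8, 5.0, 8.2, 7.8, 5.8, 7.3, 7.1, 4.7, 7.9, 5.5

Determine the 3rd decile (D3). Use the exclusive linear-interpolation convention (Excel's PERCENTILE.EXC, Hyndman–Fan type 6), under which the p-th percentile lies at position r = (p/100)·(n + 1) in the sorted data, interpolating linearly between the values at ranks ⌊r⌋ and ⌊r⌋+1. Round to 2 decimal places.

Sorted: 4.3, 4.5, 4.7, 5.0, 5.2, 5.5, 5.8, 5.8, 6.0, 6.1, 6.5, 7.0, 7.1, 7.3, 7.8, 7.9, 8.2.
n = 17.
r = (30/100)·(17 + 1) = 5.4.
Rank 5 is 5.2 and rank 6 is 5.5.
Interpolate: 5.2 + 0.4·(5.5 − 5.2) = 5.2 + 0.4·0.3 = 5.32.

5.32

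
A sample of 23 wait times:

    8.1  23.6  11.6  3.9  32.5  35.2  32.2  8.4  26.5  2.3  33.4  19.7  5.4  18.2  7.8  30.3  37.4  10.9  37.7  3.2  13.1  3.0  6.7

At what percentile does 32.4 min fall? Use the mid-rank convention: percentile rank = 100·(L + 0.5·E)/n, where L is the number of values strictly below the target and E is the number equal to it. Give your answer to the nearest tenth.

Sorted: 2.3, 3.0, 3.2, 3.9, 5.4, 6.7, 7.8, 8.1, 8.4, 10.9, 11.6, 13.1, 18.2, 19.7, 23.6, 26.5, 30.3, 32.2, 32.5, 33.4, 35.2, 37.4, 37.7.
Count below 32.4: L = 18; count equal: E = 0; n = 23.
Percentile rank = 100·(18 + 0.5·0)/23 = 100·18/23 = 78.26.

78.3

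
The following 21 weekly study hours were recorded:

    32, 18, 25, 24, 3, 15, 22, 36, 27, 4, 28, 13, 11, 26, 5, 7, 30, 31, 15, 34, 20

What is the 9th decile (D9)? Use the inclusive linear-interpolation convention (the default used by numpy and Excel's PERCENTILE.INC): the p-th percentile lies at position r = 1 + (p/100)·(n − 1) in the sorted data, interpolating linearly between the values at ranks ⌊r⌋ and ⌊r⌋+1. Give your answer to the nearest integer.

32

Sorted: 3, 4, 5, 7, 11, 13, 15, 15, 18, 20, 22, 24, 25, 26, 27, 28, 30, 31, 32, 34, 36.
n = 21.
r = 1 + (90/100)·(21 − 1) = 1 + 18 = 19.
r is an integer, so P90 is the value at rank 19: 32.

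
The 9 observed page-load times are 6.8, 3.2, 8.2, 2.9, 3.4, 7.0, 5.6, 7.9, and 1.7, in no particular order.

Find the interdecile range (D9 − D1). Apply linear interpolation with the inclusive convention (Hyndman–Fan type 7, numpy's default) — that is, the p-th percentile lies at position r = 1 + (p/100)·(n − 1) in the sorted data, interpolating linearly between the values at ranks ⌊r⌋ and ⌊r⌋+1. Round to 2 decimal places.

5.30

Sorted: 1.7, 2.9, 3.2, 3.4, 5.6, 6.8, 7.0, 7.9, 8.2.
n = 9.
P10: r = 1.8; ranks 1–2 are 1.7, 2.9; interpolating gives 2.66.
P90: r = 8.2; ranks 8–9 are 7.9, 8.2; interpolating gives 7.96.
Difference: 7.96 − 2.66 = 5.3.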